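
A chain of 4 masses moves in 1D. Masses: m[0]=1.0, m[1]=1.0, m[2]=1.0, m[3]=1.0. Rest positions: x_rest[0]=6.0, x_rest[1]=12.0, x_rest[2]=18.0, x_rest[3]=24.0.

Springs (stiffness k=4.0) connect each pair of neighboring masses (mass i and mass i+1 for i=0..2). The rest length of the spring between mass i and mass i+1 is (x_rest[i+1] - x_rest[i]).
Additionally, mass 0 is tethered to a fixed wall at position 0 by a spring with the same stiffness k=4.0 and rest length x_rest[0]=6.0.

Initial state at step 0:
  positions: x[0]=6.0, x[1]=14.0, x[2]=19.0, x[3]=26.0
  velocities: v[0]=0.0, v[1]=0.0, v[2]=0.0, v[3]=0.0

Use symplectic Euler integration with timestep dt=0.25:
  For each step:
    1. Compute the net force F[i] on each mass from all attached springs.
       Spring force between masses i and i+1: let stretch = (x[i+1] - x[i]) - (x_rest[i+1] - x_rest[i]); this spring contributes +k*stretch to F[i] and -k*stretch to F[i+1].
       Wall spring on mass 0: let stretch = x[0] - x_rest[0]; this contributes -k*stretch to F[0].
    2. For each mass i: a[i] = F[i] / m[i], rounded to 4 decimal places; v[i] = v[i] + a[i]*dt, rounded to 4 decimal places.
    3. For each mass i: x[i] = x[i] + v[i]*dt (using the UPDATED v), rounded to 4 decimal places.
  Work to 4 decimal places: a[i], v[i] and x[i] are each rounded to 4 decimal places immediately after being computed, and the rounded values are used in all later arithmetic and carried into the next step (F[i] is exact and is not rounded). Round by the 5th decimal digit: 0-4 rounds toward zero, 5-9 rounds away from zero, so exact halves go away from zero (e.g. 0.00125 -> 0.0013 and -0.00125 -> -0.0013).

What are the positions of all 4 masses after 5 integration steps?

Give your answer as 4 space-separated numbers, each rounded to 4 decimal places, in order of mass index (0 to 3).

Step 0: x=[6.0000 14.0000 19.0000 26.0000] v=[0.0000 0.0000 0.0000 0.0000]
Step 1: x=[6.5000 13.2500 19.5000 25.7500] v=[2.0000 -3.0000 2.0000 -1.0000]
Step 2: x=[7.0625 12.3750 20.0000 25.4375] v=[2.2500 -3.5000 2.0000 -1.2500]
Step 3: x=[7.1875 12.0781 19.9531 25.2656] v=[0.5000 -1.1875 -0.1875 -0.6875]
Step 4: x=[6.7383 12.5273 19.2656 25.2656] v=[-1.7969 1.7969 -2.7500 0.0000]
Step 5: x=[6.0518 13.2139 18.3935 25.2656] v=[-2.7462 2.7462 -3.4883 0.0000]

Answer: 6.0518 13.2139 18.3935 25.2656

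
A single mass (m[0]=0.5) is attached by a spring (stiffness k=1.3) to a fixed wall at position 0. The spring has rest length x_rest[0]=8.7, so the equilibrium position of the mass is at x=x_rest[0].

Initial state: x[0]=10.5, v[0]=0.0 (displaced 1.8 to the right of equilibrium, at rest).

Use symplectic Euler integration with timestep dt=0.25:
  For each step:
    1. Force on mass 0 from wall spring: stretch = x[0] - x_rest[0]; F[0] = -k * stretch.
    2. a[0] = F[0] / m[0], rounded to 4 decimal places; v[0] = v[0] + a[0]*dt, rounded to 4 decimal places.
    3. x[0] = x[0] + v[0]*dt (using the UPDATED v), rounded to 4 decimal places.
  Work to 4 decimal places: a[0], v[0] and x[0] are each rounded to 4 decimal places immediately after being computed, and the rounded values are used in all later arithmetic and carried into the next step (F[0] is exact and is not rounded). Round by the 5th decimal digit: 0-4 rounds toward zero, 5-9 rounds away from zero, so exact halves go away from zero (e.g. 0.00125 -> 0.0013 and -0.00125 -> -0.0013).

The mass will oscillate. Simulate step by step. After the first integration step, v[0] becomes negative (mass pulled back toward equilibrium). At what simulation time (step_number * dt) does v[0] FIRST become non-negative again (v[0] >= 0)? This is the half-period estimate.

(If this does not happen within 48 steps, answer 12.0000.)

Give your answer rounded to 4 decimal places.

Answer: 2.0000

Derivation:
Step 0: x=[10.5000] v=[0.0000]
Step 1: x=[10.2075] v=[-1.1700]
Step 2: x=[9.6700] v=[-2.1499]
Step 3: x=[8.9749] v=[-2.7804]
Step 4: x=[8.2351] v=[-2.9591]
Step 5: x=[7.5709] v=[-2.6569]
Step 6: x=[7.0902] v=[-1.9230]
Step 7: x=[6.8711] v=[-0.8766]
Step 8: x=[6.9492] v=[0.3122]
First v>=0 after going negative at step 8, time=2.0000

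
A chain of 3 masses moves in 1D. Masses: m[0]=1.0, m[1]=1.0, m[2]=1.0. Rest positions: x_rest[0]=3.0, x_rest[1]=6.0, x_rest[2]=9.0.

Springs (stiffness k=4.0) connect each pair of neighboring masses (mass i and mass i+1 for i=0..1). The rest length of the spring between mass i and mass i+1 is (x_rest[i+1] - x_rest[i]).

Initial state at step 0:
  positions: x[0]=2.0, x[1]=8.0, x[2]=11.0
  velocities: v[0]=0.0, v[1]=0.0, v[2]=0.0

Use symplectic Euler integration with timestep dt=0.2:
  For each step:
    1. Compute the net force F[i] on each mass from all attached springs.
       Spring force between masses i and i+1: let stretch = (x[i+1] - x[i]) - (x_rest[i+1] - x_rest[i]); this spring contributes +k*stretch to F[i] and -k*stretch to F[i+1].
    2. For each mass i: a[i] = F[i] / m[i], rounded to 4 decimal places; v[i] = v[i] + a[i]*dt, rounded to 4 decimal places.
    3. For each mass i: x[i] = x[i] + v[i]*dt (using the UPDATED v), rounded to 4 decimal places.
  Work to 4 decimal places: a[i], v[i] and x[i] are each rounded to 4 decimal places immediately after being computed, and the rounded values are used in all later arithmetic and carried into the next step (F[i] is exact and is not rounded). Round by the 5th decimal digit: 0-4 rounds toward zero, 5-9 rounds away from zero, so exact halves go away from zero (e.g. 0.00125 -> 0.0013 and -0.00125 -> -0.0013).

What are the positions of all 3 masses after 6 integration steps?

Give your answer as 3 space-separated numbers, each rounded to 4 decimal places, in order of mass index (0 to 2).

Answer: 5.3860 6.8790 8.7350

Derivation:
Step 0: x=[2.0000 8.0000 11.0000] v=[0.0000 0.0000 0.0000]
Step 1: x=[2.4800 7.5200 11.0000] v=[2.4000 -2.4000 0.0000]
Step 2: x=[3.2864 6.7904 10.9232] v=[4.0320 -3.6480 -0.3840]
Step 3: x=[4.1734 6.1614 10.6652] v=[4.4352 -3.1450 -1.2902]
Step 4: x=[4.8985 5.9349 10.1666] v=[3.6256 -1.1324 -2.4932]
Step 5: x=[5.3094 6.2197 9.4709] v=[2.0547 1.4238 -3.4786]
Step 6: x=[5.3860 6.8790 8.7350] v=[0.3829 3.2965 -3.6796]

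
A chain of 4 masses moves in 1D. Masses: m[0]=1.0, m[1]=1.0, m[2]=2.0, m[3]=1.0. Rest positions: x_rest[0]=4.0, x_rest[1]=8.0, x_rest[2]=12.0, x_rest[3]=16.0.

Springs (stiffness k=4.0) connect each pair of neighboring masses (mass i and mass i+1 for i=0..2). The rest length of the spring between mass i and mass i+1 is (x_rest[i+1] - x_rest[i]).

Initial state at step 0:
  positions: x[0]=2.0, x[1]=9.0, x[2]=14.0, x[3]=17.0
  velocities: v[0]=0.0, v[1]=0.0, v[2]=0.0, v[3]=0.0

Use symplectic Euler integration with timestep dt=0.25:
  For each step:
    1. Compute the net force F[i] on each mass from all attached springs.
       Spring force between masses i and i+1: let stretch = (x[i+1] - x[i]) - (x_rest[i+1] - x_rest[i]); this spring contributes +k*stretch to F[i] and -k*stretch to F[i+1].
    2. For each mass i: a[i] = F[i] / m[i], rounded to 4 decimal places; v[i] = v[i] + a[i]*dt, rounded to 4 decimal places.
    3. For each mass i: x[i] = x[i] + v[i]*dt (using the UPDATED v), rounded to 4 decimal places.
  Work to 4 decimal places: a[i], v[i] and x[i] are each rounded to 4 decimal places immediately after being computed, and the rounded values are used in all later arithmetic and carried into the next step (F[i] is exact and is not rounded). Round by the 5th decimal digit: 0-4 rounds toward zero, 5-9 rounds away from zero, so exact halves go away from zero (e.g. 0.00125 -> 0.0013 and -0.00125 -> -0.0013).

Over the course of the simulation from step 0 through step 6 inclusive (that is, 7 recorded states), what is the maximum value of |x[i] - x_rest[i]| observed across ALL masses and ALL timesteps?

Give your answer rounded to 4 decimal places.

Step 0: x=[2.0000 9.0000 14.0000 17.0000] v=[0.0000 0.0000 0.0000 0.0000]
Step 1: x=[2.7500 8.5000 13.7500 17.2500] v=[3.0000 -2.0000 -1.0000 1.0000]
Step 2: x=[3.9375 7.8750 13.2813 17.6250] v=[4.7500 -2.5000 -1.8750 1.5000]
Step 3: x=[5.1094 7.6172 12.6797 17.9141] v=[4.6875 -1.0312 -2.4063 1.1563]
Step 4: x=[5.9082 7.9981 12.0996 17.8946] v=[3.1953 1.5235 -2.3204 -0.0781]
Step 5: x=[6.2295 8.8819 11.7312 17.4263] v=[1.2852 3.5351 -1.4737 -1.8731]
Step 6: x=[6.2139 9.8149 11.7185 16.5343] v=[-0.0624 3.7320 -0.0508 -3.5682]
Max displacement = 2.2295

Answer: 2.2295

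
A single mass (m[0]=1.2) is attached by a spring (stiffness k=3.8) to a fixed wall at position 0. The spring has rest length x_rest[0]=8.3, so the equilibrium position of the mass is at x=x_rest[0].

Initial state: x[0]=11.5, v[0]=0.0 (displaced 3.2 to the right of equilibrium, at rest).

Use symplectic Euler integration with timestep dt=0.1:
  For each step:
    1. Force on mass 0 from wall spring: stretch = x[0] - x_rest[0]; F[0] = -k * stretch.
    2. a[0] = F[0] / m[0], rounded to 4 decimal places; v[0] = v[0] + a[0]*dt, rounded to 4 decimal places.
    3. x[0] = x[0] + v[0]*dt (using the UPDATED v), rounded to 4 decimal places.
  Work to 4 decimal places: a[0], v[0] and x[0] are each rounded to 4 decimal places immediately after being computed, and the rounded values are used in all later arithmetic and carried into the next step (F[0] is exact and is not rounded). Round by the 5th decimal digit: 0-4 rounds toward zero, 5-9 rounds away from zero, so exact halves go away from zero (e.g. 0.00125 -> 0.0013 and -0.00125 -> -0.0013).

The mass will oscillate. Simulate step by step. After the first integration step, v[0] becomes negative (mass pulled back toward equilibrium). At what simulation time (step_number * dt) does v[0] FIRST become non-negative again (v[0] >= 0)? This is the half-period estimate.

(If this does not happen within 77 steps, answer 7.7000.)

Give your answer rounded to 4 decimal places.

Step 0: x=[11.5000] v=[0.0000]
Step 1: x=[11.3987] v=[-1.0133]
Step 2: x=[11.1992] v=[-1.9946]
Step 3: x=[10.9079] v=[-2.9127]
Step 4: x=[10.5341] v=[-3.7385]
Step 5: x=[10.0895] v=[-4.4460]
Step 6: x=[9.5882] v=[-5.0127]
Step 7: x=[9.0461] v=[-5.4206]
Step 8: x=[8.4804] v=[-5.6569]
Step 9: x=[7.9090] v=[-5.7140]
Step 10: x=[7.3500] v=[-5.5902]
Step 11: x=[6.8211] v=[-5.2894]
Step 12: x=[6.3390] v=[-4.8211]
Step 13: x=[5.9190] v=[-4.2001]
Step 14: x=[5.5744] v=[-3.4461]
Step 15: x=[5.3161] v=[-2.5830]
Step 16: x=[5.1523] v=[-1.6381]
Step 17: x=[5.0882] v=[-0.6413]
Step 18: x=[5.1258] v=[0.3758]
First v>=0 after going negative at step 18, time=1.8000

Answer: 1.8000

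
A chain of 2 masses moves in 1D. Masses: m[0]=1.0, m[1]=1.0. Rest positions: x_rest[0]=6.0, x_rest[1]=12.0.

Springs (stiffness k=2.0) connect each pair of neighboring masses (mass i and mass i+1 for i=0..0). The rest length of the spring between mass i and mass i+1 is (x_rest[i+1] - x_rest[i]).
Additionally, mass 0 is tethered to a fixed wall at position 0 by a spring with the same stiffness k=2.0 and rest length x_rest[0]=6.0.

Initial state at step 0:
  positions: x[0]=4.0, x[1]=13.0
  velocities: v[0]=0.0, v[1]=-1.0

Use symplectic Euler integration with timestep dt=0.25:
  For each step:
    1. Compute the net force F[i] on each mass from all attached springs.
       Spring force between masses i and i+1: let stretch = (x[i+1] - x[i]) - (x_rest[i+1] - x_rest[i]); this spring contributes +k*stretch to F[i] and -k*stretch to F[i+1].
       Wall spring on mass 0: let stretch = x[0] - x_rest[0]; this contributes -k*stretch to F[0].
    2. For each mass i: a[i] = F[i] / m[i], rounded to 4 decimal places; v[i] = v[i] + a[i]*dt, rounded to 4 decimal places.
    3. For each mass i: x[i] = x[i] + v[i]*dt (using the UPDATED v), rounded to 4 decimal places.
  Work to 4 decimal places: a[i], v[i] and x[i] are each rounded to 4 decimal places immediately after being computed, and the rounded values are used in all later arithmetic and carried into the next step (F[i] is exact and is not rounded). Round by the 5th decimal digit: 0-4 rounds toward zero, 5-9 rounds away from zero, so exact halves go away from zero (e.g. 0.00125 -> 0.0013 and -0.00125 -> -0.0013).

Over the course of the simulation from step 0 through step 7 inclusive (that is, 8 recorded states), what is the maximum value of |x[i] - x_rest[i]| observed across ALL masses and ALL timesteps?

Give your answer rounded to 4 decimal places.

Step 0: x=[4.0000 13.0000] v=[0.0000 -1.0000]
Step 1: x=[4.6250 12.3750] v=[2.5000 -2.5000]
Step 2: x=[5.6406 11.5313] v=[4.0625 -3.3750]
Step 3: x=[6.6875 10.7012] v=[4.1876 -3.3204]
Step 4: x=[7.4002 10.1194] v=[2.8507 -2.3273]
Step 5: x=[7.5278 9.9477] v=[0.5102 -0.6869]
Step 6: x=[7.0169 10.2235] v=[-2.0438 1.1032]
Step 7: x=[6.0297 10.8485] v=[-3.9490 2.4999]
Max displacement = 2.0523

Answer: 2.0523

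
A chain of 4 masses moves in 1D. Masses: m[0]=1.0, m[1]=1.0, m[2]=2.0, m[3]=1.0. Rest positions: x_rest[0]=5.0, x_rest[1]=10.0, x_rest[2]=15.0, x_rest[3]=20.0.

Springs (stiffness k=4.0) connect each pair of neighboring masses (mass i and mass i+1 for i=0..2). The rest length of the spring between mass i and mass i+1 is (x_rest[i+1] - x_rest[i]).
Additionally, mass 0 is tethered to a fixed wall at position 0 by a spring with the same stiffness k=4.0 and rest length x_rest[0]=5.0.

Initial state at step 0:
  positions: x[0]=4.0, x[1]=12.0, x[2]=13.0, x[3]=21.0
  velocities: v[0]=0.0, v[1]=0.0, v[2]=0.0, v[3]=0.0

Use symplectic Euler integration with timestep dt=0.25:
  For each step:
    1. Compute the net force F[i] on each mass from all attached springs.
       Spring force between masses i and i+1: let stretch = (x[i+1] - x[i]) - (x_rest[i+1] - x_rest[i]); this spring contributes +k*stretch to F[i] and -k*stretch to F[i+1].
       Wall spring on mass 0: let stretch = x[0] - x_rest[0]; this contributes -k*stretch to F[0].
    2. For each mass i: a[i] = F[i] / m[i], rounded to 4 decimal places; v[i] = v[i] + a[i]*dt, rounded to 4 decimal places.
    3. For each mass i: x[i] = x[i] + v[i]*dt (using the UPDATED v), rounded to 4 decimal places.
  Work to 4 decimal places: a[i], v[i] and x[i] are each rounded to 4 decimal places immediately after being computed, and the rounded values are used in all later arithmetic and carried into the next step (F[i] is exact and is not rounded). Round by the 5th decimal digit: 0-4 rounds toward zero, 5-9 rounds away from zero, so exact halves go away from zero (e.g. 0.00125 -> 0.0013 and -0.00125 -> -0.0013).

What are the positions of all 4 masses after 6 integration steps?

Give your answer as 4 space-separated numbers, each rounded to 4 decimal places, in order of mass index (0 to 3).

Step 0: x=[4.0000 12.0000 13.0000 21.0000] v=[0.0000 0.0000 0.0000 0.0000]
Step 1: x=[5.0000 10.2500 13.8750 20.2500] v=[4.0000 -7.0000 3.5000 -3.0000]
Step 2: x=[6.0625 8.0938 15.0938 19.1563] v=[4.2500 -8.6250 4.8750 -4.3750]
Step 3: x=[6.1172 7.1797 15.9454 18.2969] v=[0.2188 -3.6563 3.4063 -3.4375]
Step 4: x=[4.9082 8.1914 15.9952 18.0997] v=[-4.8359 4.0469 0.1992 -0.7890]
Step 5: x=[3.2930 10.3333 15.3326 18.6263] v=[-6.4609 8.5675 -2.6505 2.1065]
Step 6: x=[2.6146 11.9649 14.4568 19.5795] v=[-2.7136 6.5265 -3.5033 3.8128]

Answer: 2.6146 11.9649 14.4568 19.5795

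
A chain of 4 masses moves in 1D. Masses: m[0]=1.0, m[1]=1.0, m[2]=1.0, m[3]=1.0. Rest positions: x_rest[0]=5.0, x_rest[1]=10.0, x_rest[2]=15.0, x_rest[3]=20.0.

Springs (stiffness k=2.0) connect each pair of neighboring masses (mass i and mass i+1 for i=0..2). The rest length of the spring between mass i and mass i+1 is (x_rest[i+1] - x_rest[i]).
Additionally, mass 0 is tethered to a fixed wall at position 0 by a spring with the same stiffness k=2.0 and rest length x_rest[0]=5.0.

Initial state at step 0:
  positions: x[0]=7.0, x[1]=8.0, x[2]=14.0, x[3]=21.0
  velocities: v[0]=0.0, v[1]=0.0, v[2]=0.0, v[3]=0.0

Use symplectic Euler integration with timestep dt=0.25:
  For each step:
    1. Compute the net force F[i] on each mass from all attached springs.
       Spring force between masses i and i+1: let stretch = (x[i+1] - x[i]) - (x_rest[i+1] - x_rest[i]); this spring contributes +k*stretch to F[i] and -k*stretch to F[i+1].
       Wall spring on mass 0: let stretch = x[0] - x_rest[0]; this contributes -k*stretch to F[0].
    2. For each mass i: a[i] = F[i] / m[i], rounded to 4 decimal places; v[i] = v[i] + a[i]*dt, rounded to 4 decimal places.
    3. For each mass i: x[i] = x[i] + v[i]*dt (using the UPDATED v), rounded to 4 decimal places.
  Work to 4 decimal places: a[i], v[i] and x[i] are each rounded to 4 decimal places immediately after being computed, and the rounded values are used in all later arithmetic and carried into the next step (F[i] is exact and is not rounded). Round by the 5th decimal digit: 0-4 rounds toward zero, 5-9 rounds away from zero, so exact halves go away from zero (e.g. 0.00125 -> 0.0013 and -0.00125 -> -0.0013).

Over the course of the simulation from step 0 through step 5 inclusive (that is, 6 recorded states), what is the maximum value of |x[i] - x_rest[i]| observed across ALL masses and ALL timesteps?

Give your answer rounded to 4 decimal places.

Step 0: x=[7.0000 8.0000 14.0000 21.0000] v=[0.0000 0.0000 0.0000 0.0000]
Step 1: x=[6.2500 8.6250 14.1250 20.7500] v=[-3.0000 2.5000 0.5000 -1.0000]
Step 2: x=[5.0156 9.6406 14.3906 20.2969] v=[-4.9375 4.0625 1.0625 -1.8125]
Step 3: x=[3.7324 10.6719 14.8008 19.7305] v=[-5.1328 4.1250 1.6407 -2.2657]
Step 4: x=[2.8501 11.3518 15.3111 19.1729] v=[-3.5293 2.7197 2.0411 -2.2306]
Step 5: x=[2.6742 11.4639 15.8092 18.7575] v=[-0.7035 0.4485 1.9924 -1.6615]
Max displacement = 2.3258

Answer: 2.3258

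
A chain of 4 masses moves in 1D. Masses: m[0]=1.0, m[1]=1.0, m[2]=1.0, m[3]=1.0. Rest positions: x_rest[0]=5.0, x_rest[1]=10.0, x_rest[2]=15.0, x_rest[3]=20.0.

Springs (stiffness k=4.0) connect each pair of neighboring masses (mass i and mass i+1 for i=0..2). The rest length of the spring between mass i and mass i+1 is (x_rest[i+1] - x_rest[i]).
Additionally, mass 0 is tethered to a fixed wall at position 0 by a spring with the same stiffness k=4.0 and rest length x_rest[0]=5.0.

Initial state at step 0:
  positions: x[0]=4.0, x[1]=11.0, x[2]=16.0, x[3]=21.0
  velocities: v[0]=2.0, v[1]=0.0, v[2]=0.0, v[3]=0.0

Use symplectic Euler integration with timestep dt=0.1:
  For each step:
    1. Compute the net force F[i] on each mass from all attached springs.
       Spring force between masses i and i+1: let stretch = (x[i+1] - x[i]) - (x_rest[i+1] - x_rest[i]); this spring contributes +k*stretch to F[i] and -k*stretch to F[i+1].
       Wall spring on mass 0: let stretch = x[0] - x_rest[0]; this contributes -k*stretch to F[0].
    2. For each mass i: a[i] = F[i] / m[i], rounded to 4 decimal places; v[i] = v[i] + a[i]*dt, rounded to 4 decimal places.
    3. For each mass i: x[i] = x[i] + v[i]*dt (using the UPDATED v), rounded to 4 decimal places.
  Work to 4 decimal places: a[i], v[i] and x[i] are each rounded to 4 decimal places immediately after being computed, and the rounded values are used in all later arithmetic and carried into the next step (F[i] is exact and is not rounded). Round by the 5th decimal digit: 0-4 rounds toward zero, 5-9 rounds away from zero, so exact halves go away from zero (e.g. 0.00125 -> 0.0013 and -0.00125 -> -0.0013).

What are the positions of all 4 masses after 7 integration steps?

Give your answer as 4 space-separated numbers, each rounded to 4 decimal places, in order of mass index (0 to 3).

Answer: 6.7135 10.1884 15.7575 20.9796

Derivation:
Step 0: x=[4.0000 11.0000 16.0000 21.0000] v=[2.0000 0.0000 0.0000 0.0000]
Step 1: x=[4.3200 10.9200 16.0000 21.0000] v=[3.2000 -0.8000 0.0000 0.0000]
Step 2: x=[4.7312 10.7792 15.9968 21.0000] v=[4.1120 -1.4080 -0.0320 0.0000]
Step 3: x=[5.1951 10.6052 15.9850 20.9999] v=[4.6387 -1.7402 -0.1178 -0.0013]
Step 4: x=[5.6676 10.4300 15.9586 20.9992] v=[4.7247 -1.7523 -0.2638 -0.0073]
Step 5: x=[6.1039 10.2854 15.9127 20.9969] v=[4.3626 -1.4458 -0.4590 -0.0235]
Step 6: x=[6.4633 10.1987 15.8451 20.9912] v=[3.5936 -0.8675 -0.6762 -0.0572]
Step 7: x=[6.7135 10.1884 15.7575 20.9796] v=[2.5024 -0.1031 -0.8763 -0.1156]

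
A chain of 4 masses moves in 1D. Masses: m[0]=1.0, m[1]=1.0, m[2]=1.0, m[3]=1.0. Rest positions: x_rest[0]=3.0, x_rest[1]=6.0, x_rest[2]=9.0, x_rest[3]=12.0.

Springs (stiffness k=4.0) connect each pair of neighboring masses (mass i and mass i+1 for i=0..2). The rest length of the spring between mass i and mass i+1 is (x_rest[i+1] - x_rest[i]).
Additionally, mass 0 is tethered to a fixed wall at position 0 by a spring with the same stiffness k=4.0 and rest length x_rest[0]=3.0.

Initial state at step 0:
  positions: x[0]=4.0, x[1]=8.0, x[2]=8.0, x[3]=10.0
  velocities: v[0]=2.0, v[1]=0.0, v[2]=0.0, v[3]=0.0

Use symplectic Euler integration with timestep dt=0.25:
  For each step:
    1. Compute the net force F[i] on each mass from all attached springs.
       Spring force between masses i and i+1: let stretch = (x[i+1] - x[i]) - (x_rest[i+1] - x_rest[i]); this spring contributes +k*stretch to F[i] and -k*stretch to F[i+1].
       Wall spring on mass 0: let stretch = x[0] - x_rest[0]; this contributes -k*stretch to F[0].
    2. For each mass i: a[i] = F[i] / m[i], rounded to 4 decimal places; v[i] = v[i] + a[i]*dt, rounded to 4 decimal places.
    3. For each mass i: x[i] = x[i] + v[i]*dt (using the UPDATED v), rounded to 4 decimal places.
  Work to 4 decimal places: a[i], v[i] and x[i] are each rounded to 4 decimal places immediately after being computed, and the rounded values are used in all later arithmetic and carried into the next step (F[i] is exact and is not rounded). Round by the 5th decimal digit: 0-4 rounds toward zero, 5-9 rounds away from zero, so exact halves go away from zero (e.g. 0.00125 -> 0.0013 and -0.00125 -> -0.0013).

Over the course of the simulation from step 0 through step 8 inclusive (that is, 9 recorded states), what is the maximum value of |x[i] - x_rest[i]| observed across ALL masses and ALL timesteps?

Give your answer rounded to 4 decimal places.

Answer: 2.4727

Derivation:
Step 0: x=[4.0000 8.0000 8.0000 10.0000] v=[2.0000 0.0000 0.0000 0.0000]
Step 1: x=[4.5000 7.0000 8.5000 10.2500] v=[2.0000 -4.0000 2.0000 1.0000]
Step 2: x=[4.5000 5.7500 9.0625 10.8125] v=[0.0000 -5.0000 2.2500 2.2500]
Step 3: x=[3.6875 5.0156 9.2344 11.6875] v=[-3.2500 -2.9375 0.6875 3.5000]
Step 4: x=[2.2852 5.0039 8.9649 12.6992] v=[-5.6094 -0.0468 -1.0782 4.0469]
Step 5: x=[0.9912 5.3028 8.6387 13.5274] v=[-5.1759 1.1955 -1.3049 3.3126]
Step 6: x=[0.5273 5.3578 8.7007 13.8834] v=[-1.8555 0.2198 0.2479 1.4239]
Step 7: x=[1.1392 5.0409 9.2226 13.6937] v=[2.4477 -1.2678 2.0877 -0.7588]
Step 8: x=[2.4418 4.7940 9.8169 13.1362] v=[5.2102 -0.9878 2.3771 -2.2299]
Max displacement = 2.4727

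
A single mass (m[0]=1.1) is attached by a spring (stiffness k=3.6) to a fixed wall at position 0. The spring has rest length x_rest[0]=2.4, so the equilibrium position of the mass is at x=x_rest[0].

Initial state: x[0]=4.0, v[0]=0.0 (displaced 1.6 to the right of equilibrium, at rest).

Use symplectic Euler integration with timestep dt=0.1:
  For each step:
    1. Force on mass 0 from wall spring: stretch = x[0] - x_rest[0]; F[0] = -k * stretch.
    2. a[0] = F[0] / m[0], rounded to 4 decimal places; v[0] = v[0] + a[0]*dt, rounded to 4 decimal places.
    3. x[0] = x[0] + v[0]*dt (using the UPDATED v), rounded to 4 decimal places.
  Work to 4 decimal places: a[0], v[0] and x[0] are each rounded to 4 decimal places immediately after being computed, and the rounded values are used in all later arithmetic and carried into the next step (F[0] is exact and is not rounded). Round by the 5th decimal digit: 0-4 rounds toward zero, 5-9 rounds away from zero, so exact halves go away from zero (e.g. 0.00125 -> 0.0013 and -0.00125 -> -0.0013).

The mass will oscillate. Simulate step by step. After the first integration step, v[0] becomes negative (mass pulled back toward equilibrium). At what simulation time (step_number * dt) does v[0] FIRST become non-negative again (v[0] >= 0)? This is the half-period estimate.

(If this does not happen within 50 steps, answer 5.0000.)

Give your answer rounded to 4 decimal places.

Answer: 1.8000

Derivation:
Step 0: x=[4.0000] v=[0.0000]
Step 1: x=[3.9476] v=[-0.5236]
Step 2: x=[3.8446] v=[-1.0301]
Step 3: x=[3.6943] v=[-1.5029]
Step 4: x=[3.5017] v=[-1.9265]
Step 5: x=[3.2730] v=[-2.2871]
Step 6: x=[3.0157] v=[-2.5728]
Step 7: x=[2.7383] v=[-2.7743]
Step 8: x=[2.4498] v=[-2.8850]
Step 9: x=[2.1597] v=[-2.9013]
Step 10: x=[1.8774] v=[-2.8227]
Step 11: x=[1.6122] v=[-2.6517]
Step 12: x=[1.3728] v=[-2.3939]
Step 13: x=[1.1670] v=[-2.0577]
Step 14: x=[1.0016] v=[-1.6542]
Step 15: x=[0.8820] v=[-1.1965]
Step 16: x=[0.8120] v=[-0.6997]
Step 17: x=[0.7940] v=[-0.1800]
Step 18: x=[0.8286] v=[0.3456]
First v>=0 after going negative at step 18, time=1.8000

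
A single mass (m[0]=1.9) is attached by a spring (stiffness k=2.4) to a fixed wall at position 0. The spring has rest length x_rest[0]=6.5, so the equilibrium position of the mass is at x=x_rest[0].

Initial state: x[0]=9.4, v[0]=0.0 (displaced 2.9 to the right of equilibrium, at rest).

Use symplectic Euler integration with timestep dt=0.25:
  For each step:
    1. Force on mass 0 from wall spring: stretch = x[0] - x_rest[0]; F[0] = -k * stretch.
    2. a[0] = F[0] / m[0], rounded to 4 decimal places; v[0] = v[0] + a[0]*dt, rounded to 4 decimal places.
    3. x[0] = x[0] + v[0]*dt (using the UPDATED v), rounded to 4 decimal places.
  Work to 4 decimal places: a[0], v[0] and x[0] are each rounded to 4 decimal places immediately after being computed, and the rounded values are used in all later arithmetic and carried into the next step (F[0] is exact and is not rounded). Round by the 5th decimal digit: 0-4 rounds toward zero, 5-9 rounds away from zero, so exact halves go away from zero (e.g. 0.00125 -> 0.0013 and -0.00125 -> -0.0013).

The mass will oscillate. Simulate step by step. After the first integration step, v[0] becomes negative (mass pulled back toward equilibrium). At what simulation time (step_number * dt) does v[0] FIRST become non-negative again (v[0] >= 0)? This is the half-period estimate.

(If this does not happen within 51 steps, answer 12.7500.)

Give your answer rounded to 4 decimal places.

Step 0: x=[9.4000] v=[0.0000]
Step 1: x=[9.1711] v=[-0.9158]
Step 2: x=[8.7313] v=[-1.7593]
Step 3: x=[8.1153] v=[-2.4639]
Step 4: x=[7.3718] v=[-2.9740]
Step 5: x=[6.5595] v=[-3.2493]
Step 6: x=[5.7425] v=[-3.2681]
Step 7: x=[4.9853] v=[-3.0289]
Step 8: x=[4.3477] v=[-2.5506]
Step 9: x=[3.8800] v=[-1.8709]
Step 10: x=[3.6191] v=[-1.0435]
Step 11: x=[3.5857] v=[-0.1338]
Step 12: x=[3.7823] v=[0.7865]
First v>=0 after going negative at step 12, time=3.0000

Answer: 3.0000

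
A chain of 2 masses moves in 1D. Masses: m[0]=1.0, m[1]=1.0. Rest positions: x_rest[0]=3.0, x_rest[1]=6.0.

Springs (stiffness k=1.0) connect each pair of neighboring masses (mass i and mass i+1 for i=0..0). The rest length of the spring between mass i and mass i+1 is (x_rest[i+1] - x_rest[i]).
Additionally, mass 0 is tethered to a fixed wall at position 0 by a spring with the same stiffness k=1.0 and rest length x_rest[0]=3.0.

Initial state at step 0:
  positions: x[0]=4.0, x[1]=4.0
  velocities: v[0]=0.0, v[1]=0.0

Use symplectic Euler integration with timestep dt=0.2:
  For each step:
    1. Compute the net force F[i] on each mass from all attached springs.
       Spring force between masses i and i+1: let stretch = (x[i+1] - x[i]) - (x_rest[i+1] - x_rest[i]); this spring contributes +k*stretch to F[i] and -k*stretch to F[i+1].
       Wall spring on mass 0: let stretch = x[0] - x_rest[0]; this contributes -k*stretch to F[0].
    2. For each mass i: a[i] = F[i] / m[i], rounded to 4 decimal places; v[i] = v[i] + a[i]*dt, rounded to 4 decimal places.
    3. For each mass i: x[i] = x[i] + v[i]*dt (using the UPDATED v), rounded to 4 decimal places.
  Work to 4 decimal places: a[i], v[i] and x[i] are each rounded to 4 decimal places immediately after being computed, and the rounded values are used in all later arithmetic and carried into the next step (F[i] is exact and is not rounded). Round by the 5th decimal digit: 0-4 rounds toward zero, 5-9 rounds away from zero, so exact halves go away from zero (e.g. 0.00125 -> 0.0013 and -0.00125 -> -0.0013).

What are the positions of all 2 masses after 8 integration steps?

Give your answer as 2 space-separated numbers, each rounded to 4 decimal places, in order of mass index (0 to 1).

Answer: 1.1693 6.4442

Derivation:
Step 0: x=[4.0000 4.0000] v=[0.0000 0.0000]
Step 1: x=[3.8400 4.1200] v=[-0.8000 0.6000]
Step 2: x=[3.5376 4.3488] v=[-1.5120 1.1440]
Step 3: x=[3.1261 4.6652] v=[-2.0573 1.5818]
Step 4: x=[2.6512 5.0400] v=[-2.3747 1.8740]
Step 5: x=[2.1658 5.4392] v=[-2.4272 1.9962]
Step 6: x=[1.7247 5.8275] v=[-2.2057 1.9415]
Step 7: x=[1.3787 6.1717] v=[-1.7301 1.7209]
Step 8: x=[1.1693 6.4442] v=[-1.0472 1.3623]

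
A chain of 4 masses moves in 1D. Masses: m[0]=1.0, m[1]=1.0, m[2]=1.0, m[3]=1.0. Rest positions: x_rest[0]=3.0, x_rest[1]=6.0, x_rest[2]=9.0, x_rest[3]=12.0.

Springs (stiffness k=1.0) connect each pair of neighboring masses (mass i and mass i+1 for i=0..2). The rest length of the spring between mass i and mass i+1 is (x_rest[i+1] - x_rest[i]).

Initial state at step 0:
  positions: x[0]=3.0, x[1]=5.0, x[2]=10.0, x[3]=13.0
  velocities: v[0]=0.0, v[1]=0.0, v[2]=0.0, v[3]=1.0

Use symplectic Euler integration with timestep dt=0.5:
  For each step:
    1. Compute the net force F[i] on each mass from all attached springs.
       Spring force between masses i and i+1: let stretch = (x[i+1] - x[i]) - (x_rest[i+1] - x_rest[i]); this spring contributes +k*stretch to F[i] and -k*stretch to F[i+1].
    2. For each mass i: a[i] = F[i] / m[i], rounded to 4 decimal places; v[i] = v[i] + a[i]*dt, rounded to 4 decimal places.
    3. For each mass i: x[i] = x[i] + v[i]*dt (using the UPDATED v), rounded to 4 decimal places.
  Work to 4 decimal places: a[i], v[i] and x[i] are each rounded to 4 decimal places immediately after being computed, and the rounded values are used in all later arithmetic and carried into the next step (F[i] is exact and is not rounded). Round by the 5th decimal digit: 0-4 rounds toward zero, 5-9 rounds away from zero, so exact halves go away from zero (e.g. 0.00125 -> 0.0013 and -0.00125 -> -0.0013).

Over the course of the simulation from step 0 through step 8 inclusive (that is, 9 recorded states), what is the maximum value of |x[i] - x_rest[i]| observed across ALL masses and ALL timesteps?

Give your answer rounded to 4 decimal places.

Step 0: x=[3.0000 5.0000 10.0000 13.0000] v=[0.0000 0.0000 0.0000 1.0000]
Step 1: x=[2.7500 5.7500 9.5000 13.5000] v=[-0.5000 1.5000 -1.0000 1.0000]
Step 2: x=[2.5000 6.6875 9.0625 13.7500] v=[-0.5000 1.8750 -0.8750 0.5000]
Step 3: x=[2.5469 7.1719 9.2032 13.5781] v=[0.0938 0.9688 0.2813 -0.3438]
Step 4: x=[3.0001 7.0079 9.9298 13.0625] v=[0.9063 -0.3281 1.4531 -1.0313]
Step 5: x=[3.7052 6.5724 10.7091 12.5137] v=[1.4102 -0.8711 1.5585 -1.0977]
Step 6: x=[4.3771 6.4542 10.9054 12.2637] v=[1.3438 -0.2364 0.3925 -0.5000]
Step 7: x=[4.8183 6.9296 10.3284 12.4242] v=[0.8824 0.9507 -1.1540 0.3209]
Step 8: x=[5.0374 7.7269 9.4257 12.8107] v=[0.4381 1.5945 -1.8055 0.7730]
Max displacement = 2.0374

Answer: 2.0374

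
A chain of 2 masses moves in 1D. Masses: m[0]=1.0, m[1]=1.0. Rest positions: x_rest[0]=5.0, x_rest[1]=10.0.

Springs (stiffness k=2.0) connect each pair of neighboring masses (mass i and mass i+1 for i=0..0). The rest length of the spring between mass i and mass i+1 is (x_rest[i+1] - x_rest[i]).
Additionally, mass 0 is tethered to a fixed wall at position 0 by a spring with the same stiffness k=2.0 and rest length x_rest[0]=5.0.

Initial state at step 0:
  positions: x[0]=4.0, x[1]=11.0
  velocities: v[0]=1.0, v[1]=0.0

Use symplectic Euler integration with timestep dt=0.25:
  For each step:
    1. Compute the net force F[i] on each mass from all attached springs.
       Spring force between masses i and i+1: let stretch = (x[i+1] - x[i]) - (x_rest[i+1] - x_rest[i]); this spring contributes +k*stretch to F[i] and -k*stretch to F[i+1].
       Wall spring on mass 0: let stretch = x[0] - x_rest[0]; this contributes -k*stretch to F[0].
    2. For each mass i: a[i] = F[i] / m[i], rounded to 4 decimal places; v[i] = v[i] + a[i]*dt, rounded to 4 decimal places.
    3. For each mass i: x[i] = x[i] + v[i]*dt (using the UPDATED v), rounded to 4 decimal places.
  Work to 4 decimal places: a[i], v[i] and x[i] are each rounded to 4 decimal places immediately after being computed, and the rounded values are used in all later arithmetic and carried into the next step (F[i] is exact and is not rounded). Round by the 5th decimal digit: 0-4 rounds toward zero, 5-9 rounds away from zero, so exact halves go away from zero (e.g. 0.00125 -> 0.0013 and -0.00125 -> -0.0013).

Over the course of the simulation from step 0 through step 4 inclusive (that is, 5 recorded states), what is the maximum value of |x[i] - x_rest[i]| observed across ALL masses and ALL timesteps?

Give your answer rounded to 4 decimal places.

Step 0: x=[4.0000 11.0000] v=[1.0000 0.0000]
Step 1: x=[4.6250 10.7500] v=[2.5000 -1.0000]
Step 2: x=[5.4375 10.3594] v=[3.2500 -1.5625]
Step 3: x=[6.1856 9.9785] v=[2.9922 -1.5235]
Step 4: x=[6.6346 9.7485] v=[1.7959 -0.9200]
Max displacement = 1.6346

Answer: 1.6346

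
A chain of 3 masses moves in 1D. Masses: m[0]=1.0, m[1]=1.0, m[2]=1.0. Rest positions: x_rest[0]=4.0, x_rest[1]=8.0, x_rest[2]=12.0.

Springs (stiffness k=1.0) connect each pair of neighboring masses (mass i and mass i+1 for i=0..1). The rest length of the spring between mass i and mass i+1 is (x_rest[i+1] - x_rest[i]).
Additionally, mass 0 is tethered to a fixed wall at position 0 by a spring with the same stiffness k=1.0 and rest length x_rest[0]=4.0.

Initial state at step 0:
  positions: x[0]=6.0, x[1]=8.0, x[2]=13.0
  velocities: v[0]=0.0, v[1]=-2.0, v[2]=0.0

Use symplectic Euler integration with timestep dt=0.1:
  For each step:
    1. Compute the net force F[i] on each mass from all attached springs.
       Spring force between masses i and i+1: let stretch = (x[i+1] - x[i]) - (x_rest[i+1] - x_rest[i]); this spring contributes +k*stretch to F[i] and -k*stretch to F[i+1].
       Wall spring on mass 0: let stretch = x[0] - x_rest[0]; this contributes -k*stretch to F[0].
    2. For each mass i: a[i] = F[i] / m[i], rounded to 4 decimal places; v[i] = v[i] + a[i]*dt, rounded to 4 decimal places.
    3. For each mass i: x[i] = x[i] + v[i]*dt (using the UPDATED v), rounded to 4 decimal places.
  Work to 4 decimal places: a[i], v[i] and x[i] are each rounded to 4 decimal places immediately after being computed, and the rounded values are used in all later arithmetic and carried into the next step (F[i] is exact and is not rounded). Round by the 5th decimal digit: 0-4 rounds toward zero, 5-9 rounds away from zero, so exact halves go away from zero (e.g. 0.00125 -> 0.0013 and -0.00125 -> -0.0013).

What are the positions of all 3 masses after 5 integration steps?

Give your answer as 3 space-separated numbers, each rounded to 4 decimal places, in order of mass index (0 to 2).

Step 0: x=[6.0000 8.0000 13.0000] v=[0.0000 -2.0000 0.0000]
Step 1: x=[5.9600 7.8300 12.9900] v=[-0.4000 -1.7000 -0.1000]
Step 2: x=[5.8791 7.6929 12.9684] v=[-0.8090 -1.3710 -0.2160]
Step 3: x=[5.7576 7.5904 12.9340] v=[-1.2155 -1.0248 -0.3436]
Step 4: x=[5.5968 7.5230 12.8862] v=[-1.6080 -0.6737 -0.4780]
Step 5: x=[5.3993 7.4900 12.8248] v=[-1.9751 -0.3300 -0.6143]

Answer: 5.3993 7.4900 12.8248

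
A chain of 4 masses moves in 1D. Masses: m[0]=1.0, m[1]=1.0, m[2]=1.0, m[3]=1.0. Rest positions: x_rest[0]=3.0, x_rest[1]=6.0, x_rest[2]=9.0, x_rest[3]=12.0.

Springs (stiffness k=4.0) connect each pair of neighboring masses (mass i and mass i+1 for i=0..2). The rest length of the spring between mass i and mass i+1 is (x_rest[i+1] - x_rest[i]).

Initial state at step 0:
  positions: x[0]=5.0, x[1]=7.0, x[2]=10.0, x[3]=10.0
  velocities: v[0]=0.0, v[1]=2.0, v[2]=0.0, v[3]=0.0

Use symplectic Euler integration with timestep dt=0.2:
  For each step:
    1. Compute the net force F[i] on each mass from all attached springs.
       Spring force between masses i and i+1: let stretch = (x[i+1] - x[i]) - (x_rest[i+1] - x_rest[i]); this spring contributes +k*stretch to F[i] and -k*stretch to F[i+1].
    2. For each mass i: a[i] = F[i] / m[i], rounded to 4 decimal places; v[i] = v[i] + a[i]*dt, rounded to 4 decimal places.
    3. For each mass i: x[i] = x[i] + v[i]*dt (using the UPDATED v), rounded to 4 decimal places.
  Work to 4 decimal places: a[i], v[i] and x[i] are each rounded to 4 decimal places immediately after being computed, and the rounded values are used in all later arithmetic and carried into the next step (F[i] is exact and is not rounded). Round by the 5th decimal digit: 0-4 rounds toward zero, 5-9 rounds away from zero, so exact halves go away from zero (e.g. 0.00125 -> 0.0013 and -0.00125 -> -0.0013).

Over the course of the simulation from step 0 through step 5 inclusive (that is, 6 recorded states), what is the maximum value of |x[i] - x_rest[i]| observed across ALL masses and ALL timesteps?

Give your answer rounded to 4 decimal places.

Step 0: x=[5.0000 7.0000 10.0000 10.0000] v=[0.0000 2.0000 0.0000 0.0000]
Step 1: x=[4.8400 7.5600 9.5200 10.4800] v=[-0.8000 2.8000 -2.4000 2.4000]
Step 2: x=[4.6352 7.9984 8.8800 11.2864] v=[-1.0240 2.1920 -3.2000 4.0320]
Step 3: x=[4.4885 8.0397 8.4840 12.1878] v=[-0.7334 0.2067 -1.9802 4.5069]
Step 4: x=[4.4300 7.5839 8.6095 12.9766] v=[-0.2924 -2.2788 0.6274 3.9439]
Step 5: x=[4.3961 6.7876 9.2696 13.5466] v=[-0.1693 -3.9814 3.3006 2.8502]
Max displacement = 2.0397

Answer: 2.0397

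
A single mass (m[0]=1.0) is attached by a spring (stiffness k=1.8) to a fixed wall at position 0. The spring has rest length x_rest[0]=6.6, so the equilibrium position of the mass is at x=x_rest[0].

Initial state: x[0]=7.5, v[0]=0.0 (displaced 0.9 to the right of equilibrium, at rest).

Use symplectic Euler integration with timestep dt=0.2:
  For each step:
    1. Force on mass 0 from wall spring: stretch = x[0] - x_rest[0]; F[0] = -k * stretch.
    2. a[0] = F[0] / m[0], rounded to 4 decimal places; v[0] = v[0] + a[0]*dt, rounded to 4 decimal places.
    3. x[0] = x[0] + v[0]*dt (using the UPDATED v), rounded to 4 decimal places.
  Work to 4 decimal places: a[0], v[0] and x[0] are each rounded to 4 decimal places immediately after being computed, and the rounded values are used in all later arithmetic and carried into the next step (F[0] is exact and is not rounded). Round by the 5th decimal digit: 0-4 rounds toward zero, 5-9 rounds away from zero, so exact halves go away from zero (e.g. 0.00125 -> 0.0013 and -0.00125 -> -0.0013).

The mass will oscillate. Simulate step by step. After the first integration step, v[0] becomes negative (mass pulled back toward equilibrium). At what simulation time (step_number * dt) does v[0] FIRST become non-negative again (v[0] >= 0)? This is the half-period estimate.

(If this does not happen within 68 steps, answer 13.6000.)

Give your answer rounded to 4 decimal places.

Step 0: x=[7.5000] v=[0.0000]
Step 1: x=[7.4352] v=[-0.3240]
Step 2: x=[7.3103] v=[-0.6247]
Step 3: x=[7.1342] v=[-0.8804]
Step 4: x=[6.9197] v=[-1.0727]
Step 5: x=[6.6821] v=[-1.1878]
Step 6: x=[6.4386] v=[-1.2174]
Step 7: x=[6.2067] v=[-1.1593]
Step 8: x=[6.0032] v=[-1.0177]
Step 9: x=[5.8426] v=[-0.8029]
Step 10: x=[5.7366] v=[-0.5302]
Step 11: x=[5.6927] v=[-0.2194]
Step 12: x=[5.7141] v=[0.1072]
First v>=0 after going negative at step 12, time=2.4000

Answer: 2.4000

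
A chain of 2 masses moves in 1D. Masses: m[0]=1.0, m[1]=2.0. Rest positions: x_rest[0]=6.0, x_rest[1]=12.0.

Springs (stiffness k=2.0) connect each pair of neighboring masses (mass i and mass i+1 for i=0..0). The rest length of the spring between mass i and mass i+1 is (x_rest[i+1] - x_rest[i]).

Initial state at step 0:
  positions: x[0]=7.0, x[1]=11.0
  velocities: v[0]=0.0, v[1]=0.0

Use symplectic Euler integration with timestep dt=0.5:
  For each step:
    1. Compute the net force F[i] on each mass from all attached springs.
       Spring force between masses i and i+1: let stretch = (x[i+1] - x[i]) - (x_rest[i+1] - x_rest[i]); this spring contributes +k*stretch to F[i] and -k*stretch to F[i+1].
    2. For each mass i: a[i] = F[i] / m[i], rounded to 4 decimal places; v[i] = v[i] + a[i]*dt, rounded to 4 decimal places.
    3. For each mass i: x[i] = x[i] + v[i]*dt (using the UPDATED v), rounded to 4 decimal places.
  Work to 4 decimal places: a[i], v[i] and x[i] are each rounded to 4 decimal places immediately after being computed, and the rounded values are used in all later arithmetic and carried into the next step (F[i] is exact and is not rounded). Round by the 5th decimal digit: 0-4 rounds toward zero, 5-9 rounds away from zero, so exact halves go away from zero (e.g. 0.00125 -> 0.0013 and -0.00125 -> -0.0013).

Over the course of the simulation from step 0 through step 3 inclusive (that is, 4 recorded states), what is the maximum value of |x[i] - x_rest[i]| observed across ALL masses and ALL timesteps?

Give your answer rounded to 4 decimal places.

Answer: 1.8125

Derivation:
Step 0: x=[7.0000 11.0000] v=[0.0000 0.0000]
Step 1: x=[6.0000 11.5000] v=[-2.0000 1.0000]
Step 2: x=[4.7500 12.1250] v=[-2.5000 1.2500]
Step 3: x=[4.1875 12.4063] v=[-1.1250 0.5625]
Max displacement = 1.8125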